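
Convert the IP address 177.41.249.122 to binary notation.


177 = 10110001
41 = 00101001
249 = 11111001
122 = 01111010
Binary: 10110001.00101001.11111001.01111010


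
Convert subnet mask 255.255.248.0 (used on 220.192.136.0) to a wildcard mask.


Subnet mask: 255.255.248.0
Wildcard = 255.255.255.255 - subnet mask
255 - 255 = 0
255 - 255 = 0
255 - 248 = 7
255 - 0 = 255
Wildcard: 0.0.7.255


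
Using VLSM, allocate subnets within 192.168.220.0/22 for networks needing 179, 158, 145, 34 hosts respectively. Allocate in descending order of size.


179 hosts -> /24 (254 usable): 192.168.220.0/24
158 hosts -> /24 (254 usable): 192.168.221.0/24
145 hosts -> /24 (254 usable): 192.168.222.0/24
34 hosts -> /26 (62 usable): 192.168.223.0/26
Allocation: 192.168.220.0/24 (179 hosts, 254 usable); 192.168.221.0/24 (158 hosts, 254 usable); 192.168.222.0/24 (145 hosts, 254 usable); 192.168.223.0/26 (34 hosts, 62 usable)


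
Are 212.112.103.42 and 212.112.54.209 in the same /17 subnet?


Mask: 255.255.128.0
212.112.103.42 AND mask = 212.112.0.0
212.112.54.209 AND mask = 212.112.0.0
Yes, same subnet (212.112.0.0)


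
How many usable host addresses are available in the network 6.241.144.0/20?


Host bits = 32 - 20 = 12
Total addresses = 2^12 = 4096
Usable = total - 2 (network and broadcast)
Usable hosts: 4094


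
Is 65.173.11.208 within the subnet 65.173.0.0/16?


Subnet network: 65.173.0.0
Test IP AND mask: 65.173.0.0
Yes, 65.173.11.208 is in 65.173.0.0/16


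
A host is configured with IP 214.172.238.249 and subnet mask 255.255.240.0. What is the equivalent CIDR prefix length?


Binary: 11111111.11111111.11110000.00000000
Count leading 1s
Prefix: /20


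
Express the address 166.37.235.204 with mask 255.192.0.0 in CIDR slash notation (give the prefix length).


Binary: 11111111.11000000.00000000.00000000
Count leading 1s
Prefix: /10


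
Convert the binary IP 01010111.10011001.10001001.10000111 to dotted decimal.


01010111 = 87
10011001 = 153
10001001 = 137
10000111 = 135
IP: 87.153.137.135


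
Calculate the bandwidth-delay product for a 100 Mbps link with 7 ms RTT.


BDP = bandwidth * RTT
= 100 Mbps * 7 ms
= 100 * 1e6 * 7 / 1000 bits
= 700000 bits
= 87500 bytes
= 85.4492 KB
BDP = 700000 bits (87500 bytes)


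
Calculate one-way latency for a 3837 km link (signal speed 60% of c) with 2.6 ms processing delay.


Speed = 0.6 * 3e5 km/s = 180000 km/s
Propagation delay = 3837 / 180000 = 0.0213 s = 21.3167 ms
Processing delay = 2.6 ms
Total one-way latency = 23.9167 ms


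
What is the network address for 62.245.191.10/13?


IP:   00111110.11110101.10111111.00001010
Mask: 11111111.11111000.00000000.00000000
AND operation:
Net:  00111110.11110000.00000000.00000000
Network: 62.240.0.0/13


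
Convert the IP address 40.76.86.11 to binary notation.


40 = 00101000
76 = 01001100
86 = 01010110
11 = 00001011
Binary: 00101000.01001100.01010110.00001011


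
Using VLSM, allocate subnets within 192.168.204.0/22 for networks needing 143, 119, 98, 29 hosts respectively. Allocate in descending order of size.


143 hosts -> /24 (254 usable): 192.168.204.0/24
119 hosts -> /25 (126 usable): 192.168.205.0/25
98 hosts -> /25 (126 usable): 192.168.205.128/25
29 hosts -> /27 (30 usable): 192.168.206.0/27
Allocation: 192.168.204.0/24 (143 hosts, 254 usable); 192.168.205.0/25 (119 hosts, 126 usable); 192.168.205.128/25 (98 hosts, 126 usable); 192.168.206.0/27 (29 hosts, 30 usable)


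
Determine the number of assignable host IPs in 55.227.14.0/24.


Host bits = 32 - 24 = 8
Total addresses = 2^8 = 256
Usable = total - 2 (network and broadcast)
Usable hosts: 254


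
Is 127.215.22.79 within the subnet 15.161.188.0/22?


Subnet network: 15.161.188.0
Test IP AND mask: 127.215.20.0
No, 127.215.22.79 is not in 15.161.188.0/22


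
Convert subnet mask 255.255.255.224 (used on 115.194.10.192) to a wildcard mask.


Subnet mask: 255.255.255.224
Wildcard = 255.255.255.255 - subnet mask
255 - 255 = 0
255 - 255 = 0
255 - 255 = 0
255 - 224 = 31
Wildcard: 0.0.0.31


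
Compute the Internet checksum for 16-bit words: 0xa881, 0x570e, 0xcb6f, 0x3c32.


Sum all words (with carry folding):
+ 0xa881 = 0xa881
+ 0x570e = 0xff8f
+ 0xcb6f = 0xcaff
+ 0x3c32 = 0x0732
One's complement: ~0x0732
Checksum = 0xf8cd


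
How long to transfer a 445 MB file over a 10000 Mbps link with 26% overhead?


Effective throughput = 10000 * (1 - 26/100) = 7400 Mbps
File size in Mb = 445 * 8 = 3560 Mb
Time = 3560 / 7400
Time = 0.4811 seconds


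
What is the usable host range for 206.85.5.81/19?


Network: 206.85.0.0
Broadcast: 206.85.31.255
First usable = network + 1
Last usable = broadcast - 1
Range: 206.85.0.1 to 206.85.31.254


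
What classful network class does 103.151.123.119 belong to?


First octet: 103
Binary: 01100111
0xxxxxxx -> Class A (1-126)
Class A, default mask 255.0.0.0 (/8)


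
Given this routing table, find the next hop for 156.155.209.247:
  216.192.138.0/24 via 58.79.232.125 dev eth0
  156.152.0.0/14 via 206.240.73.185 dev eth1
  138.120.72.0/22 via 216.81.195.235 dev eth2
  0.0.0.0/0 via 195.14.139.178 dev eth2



Longest prefix match for 156.155.209.247:
  /24 216.192.138.0: no
  /14 156.152.0.0: MATCH
  /22 138.120.72.0: no
  /0 0.0.0.0: MATCH
Selected: next-hop 206.240.73.185 via eth1 (matched /14)


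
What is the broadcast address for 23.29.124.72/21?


Network: 23.29.120.0/21
Host bits = 11
Set all host bits to 1:
Broadcast: 23.29.127.255


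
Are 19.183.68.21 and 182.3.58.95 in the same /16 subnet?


Mask: 255.255.0.0
19.183.68.21 AND mask = 19.183.0.0
182.3.58.95 AND mask = 182.3.0.0
No, different subnets (19.183.0.0 vs 182.3.0.0)


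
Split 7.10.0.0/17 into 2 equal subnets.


New prefix = 17 + 1 = 18
Each subnet has 16384 addresses
  7.10.0.0/18
  7.10.64.0/18
Subnets: 7.10.0.0/18, 7.10.64.0/18


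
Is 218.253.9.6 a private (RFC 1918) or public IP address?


RFC 1918 private ranges:
  10.0.0.0/8 (10.0.0.0 - 10.255.255.255)
  172.16.0.0/12 (172.16.0.0 - 172.31.255.255)
  192.168.0.0/16 (192.168.0.0 - 192.168.255.255)
Public (not in any RFC 1918 range)


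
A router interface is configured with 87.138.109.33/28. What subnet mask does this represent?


/28 means 28 network bits, 4 host bits
Binary: 11111111111111111111111111110000
Mask: 255.255.255.240


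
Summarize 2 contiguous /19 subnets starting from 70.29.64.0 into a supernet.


Original prefix: /19
Number of subnets: 2 = 2^1
New prefix = 19 - 1 = 18
Supernet: 70.29.64.0/18


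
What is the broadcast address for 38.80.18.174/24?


Network: 38.80.18.0/24
Host bits = 8
Set all host bits to 1:
Broadcast: 38.80.18.255


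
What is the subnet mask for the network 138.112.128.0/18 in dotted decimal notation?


/18 means 18 network bits, 14 host bits
Binary: 11111111111111111100000000000000
Mask: 255.255.192.0


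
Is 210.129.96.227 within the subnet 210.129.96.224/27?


Subnet network: 210.129.96.224
Test IP AND mask: 210.129.96.224
Yes, 210.129.96.227 is in 210.129.96.224/27


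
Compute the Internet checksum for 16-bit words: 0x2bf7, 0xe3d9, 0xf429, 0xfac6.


Sum all words (with carry folding):
+ 0x2bf7 = 0x2bf7
+ 0xe3d9 = 0x0fd1
+ 0xf429 = 0x03fb
+ 0xfac6 = 0xfec1
One's complement: ~0xfec1
Checksum = 0x013e


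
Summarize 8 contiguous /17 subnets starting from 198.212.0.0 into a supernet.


Original prefix: /17
Number of subnets: 8 = 2^3
New prefix = 17 - 3 = 14
Supernet: 198.212.0.0/14


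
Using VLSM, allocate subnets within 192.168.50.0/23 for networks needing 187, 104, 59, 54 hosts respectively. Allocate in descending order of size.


187 hosts -> /24 (254 usable): 192.168.50.0/24
104 hosts -> /25 (126 usable): 192.168.51.0/25
59 hosts -> /26 (62 usable): 192.168.51.128/26
54 hosts -> /26 (62 usable): 192.168.51.192/26
Allocation: 192.168.50.0/24 (187 hosts, 254 usable); 192.168.51.0/25 (104 hosts, 126 usable); 192.168.51.128/26 (59 hosts, 62 usable); 192.168.51.192/26 (54 hosts, 62 usable)


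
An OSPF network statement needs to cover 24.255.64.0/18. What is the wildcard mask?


Subnet mask: 255.255.192.0
Wildcard = 255.255.255.255 - subnet mask
255 - 255 = 0
255 - 255 = 0
255 - 192 = 63
255 - 0 = 255
Wildcard: 0.0.63.255


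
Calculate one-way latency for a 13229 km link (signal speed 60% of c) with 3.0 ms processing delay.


Speed = 0.6 * 3e5 km/s = 180000 km/s
Propagation delay = 13229 / 180000 = 0.0735 s = 73.4944 ms
Processing delay = 3.0 ms
Total one-way latency = 76.4944 ms


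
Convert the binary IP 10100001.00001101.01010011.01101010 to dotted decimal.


10100001 = 161
00001101 = 13
01010011 = 83
01101010 = 106
IP: 161.13.83.106


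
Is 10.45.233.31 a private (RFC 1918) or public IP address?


RFC 1918 private ranges:
  10.0.0.0/8 (10.0.0.0 - 10.255.255.255)
  172.16.0.0/12 (172.16.0.0 - 172.31.255.255)
  192.168.0.0/16 (192.168.0.0 - 192.168.255.255)
Private (in 10.0.0.0/8)


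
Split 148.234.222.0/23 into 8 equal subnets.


New prefix = 23 + 3 = 26
Each subnet has 64 addresses
  148.234.222.0/26
  148.234.222.64/26
  148.234.222.128/26
  148.234.222.192/26
  148.234.223.0/26
  148.234.223.64/26
  148.234.223.128/26
  148.234.223.192/26
Subnets: 148.234.222.0/26, 148.234.222.64/26, 148.234.222.128/26, 148.234.222.192/26, 148.234.223.0/26, 148.234.223.64/26, 148.234.223.128/26, 148.234.223.192/26


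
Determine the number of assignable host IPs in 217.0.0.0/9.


Host bits = 32 - 9 = 23
Total addresses = 2^23 = 8388608
Usable = total - 2 (network and broadcast)
Usable hosts: 8388606


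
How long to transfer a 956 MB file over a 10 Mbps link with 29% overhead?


Effective throughput = 10 * (1 - 29/100) = 7.1 Mbps
File size in Mb = 956 * 8 = 7648 Mb
Time = 7648 / 7.1
Time = 1077.1831 seconds


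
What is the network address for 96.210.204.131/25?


IP:   01100000.11010010.11001100.10000011
Mask: 11111111.11111111.11111111.10000000
AND operation:
Net:  01100000.11010010.11001100.10000000
Network: 96.210.204.128/25


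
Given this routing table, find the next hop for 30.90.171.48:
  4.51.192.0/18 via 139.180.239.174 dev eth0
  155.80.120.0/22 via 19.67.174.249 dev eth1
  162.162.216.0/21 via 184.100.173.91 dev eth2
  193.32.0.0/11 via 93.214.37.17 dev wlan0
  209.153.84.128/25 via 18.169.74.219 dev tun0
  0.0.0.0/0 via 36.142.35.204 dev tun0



Longest prefix match for 30.90.171.48:
  /18 4.51.192.0: no
  /22 155.80.120.0: no
  /21 162.162.216.0: no
  /11 193.32.0.0: no
  /25 209.153.84.128: no
  /0 0.0.0.0: MATCH
Selected: next-hop 36.142.35.204 via tun0 (matched /0)


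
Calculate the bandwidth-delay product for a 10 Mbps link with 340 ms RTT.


BDP = bandwidth * RTT
= 10 Mbps * 340 ms
= 10 * 1e6 * 340 / 1000 bits
= 3400000 bits
= 425000 bytes
= 415.0391 KB
BDP = 3400000 bits (425000 bytes)


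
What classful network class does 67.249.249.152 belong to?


First octet: 67
Binary: 01000011
0xxxxxxx -> Class A (1-126)
Class A, default mask 255.0.0.0 (/8)


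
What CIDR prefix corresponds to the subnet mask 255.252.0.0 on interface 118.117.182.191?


Binary: 11111111.11111100.00000000.00000000
Count leading 1s
Prefix: /14


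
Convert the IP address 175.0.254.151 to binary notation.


175 = 10101111
0 = 00000000
254 = 11111110
151 = 10010111
Binary: 10101111.00000000.11111110.10010111


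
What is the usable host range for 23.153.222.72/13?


Network: 23.152.0.0
Broadcast: 23.159.255.255
First usable = network + 1
Last usable = broadcast - 1
Range: 23.152.0.1 to 23.159.255.254


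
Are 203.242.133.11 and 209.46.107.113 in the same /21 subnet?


Mask: 255.255.248.0
203.242.133.11 AND mask = 203.242.128.0
209.46.107.113 AND mask = 209.46.104.0
No, different subnets (203.242.128.0 vs 209.46.104.0)


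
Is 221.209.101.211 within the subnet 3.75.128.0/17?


Subnet network: 3.75.128.0
Test IP AND mask: 221.209.0.0
No, 221.209.101.211 is not in 3.75.128.0/17


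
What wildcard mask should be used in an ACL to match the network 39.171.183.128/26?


Subnet mask: 255.255.255.192
Wildcard = 255.255.255.255 - subnet mask
255 - 255 = 0
255 - 255 = 0
255 - 255 = 0
255 - 192 = 63
Wildcard: 0.0.0.63


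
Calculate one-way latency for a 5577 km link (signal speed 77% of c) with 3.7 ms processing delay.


Speed = 0.77 * 3e5 km/s = 231000 km/s
Propagation delay = 5577 / 231000 = 0.0241 s = 24.1429 ms
Processing delay = 3.7 ms
Total one-way latency = 27.8429 ms


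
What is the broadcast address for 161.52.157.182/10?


Network: 161.0.0.0/10
Host bits = 22
Set all host bits to 1:
Broadcast: 161.63.255.255


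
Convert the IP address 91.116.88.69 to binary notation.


91 = 01011011
116 = 01110100
88 = 01011000
69 = 01000101
Binary: 01011011.01110100.01011000.01000101


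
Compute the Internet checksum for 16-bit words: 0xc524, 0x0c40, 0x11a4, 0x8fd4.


Sum all words (with carry folding):
+ 0xc524 = 0xc524
+ 0x0c40 = 0xd164
+ 0x11a4 = 0xe308
+ 0x8fd4 = 0x72dd
One's complement: ~0x72dd
Checksum = 0x8d22


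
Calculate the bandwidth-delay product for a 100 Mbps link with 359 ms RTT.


BDP = bandwidth * RTT
= 100 Mbps * 359 ms
= 100 * 1e6 * 359 / 1000 bits
= 35900000 bits
= 4487500 bytes
= 4382.3242 KB
BDP = 35900000 bits (4487500 bytes)


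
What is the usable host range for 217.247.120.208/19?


Network: 217.247.96.0
Broadcast: 217.247.127.255
First usable = network + 1
Last usable = broadcast - 1
Range: 217.247.96.1 to 217.247.127.254


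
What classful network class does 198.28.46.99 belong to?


First octet: 198
Binary: 11000110
110xxxxx -> Class C (192-223)
Class C, default mask 255.255.255.0 (/24)


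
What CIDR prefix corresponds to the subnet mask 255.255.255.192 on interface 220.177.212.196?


Binary: 11111111.11111111.11111111.11000000
Count leading 1s
Prefix: /26


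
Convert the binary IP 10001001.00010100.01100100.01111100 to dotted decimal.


10001001 = 137
00010100 = 20
01100100 = 100
01111100 = 124
IP: 137.20.100.124


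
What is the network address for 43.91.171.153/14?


IP:   00101011.01011011.10101011.10011001
Mask: 11111111.11111100.00000000.00000000
AND operation:
Net:  00101011.01011000.00000000.00000000
Network: 43.88.0.0/14


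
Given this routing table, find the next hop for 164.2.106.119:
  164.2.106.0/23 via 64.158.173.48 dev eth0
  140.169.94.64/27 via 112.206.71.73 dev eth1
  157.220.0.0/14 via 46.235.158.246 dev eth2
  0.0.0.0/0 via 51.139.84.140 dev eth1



Longest prefix match for 164.2.106.119:
  /23 164.2.106.0: MATCH
  /27 140.169.94.64: no
  /14 157.220.0.0: no
  /0 0.0.0.0: MATCH
Selected: next-hop 64.158.173.48 via eth0 (matched /23)


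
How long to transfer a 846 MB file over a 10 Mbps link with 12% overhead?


Effective throughput = 10 * (1 - 12/100) = 8.8 Mbps
File size in Mb = 846 * 8 = 6768 Mb
Time = 6768 / 8.8
Time = 769.0909 seconds


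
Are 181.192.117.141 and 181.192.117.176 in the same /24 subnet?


Mask: 255.255.255.0
181.192.117.141 AND mask = 181.192.117.0
181.192.117.176 AND mask = 181.192.117.0
Yes, same subnet (181.192.117.0)


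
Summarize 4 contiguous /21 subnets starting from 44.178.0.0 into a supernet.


Original prefix: /21
Number of subnets: 4 = 2^2
New prefix = 21 - 2 = 19
Supernet: 44.178.0.0/19


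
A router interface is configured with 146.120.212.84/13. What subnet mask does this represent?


/13 means 13 network bits, 19 host bits
Binary: 11111111111110000000000000000000
Mask: 255.248.0.0


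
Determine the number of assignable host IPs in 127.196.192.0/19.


Host bits = 32 - 19 = 13
Total addresses = 2^13 = 8192
Usable = total - 2 (network and broadcast)
Usable hosts: 8190


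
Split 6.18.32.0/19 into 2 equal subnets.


New prefix = 19 + 1 = 20
Each subnet has 4096 addresses
  6.18.32.0/20
  6.18.48.0/20
Subnets: 6.18.32.0/20, 6.18.48.0/20


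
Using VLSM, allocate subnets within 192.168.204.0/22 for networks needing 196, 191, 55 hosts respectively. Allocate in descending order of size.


196 hosts -> /24 (254 usable): 192.168.204.0/24
191 hosts -> /24 (254 usable): 192.168.205.0/24
55 hosts -> /26 (62 usable): 192.168.206.0/26
Allocation: 192.168.204.0/24 (196 hosts, 254 usable); 192.168.205.0/24 (191 hosts, 254 usable); 192.168.206.0/26 (55 hosts, 62 usable)


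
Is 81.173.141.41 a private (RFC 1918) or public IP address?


RFC 1918 private ranges:
  10.0.0.0/8 (10.0.0.0 - 10.255.255.255)
  172.16.0.0/12 (172.16.0.0 - 172.31.255.255)
  192.168.0.0/16 (192.168.0.0 - 192.168.255.255)
Public (not in any RFC 1918 range)


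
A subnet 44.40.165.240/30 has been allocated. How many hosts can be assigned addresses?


Host bits = 32 - 30 = 2
Total addresses = 2^2 = 4
Usable = total - 2 (network and broadcast)
Usable hosts: 2


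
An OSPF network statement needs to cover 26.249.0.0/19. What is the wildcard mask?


Subnet mask: 255.255.224.0
Wildcard = 255.255.255.255 - subnet mask
255 - 255 = 0
255 - 255 = 0
255 - 224 = 31
255 - 0 = 255
Wildcard: 0.0.31.255


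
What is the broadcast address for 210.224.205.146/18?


Network: 210.224.192.0/18
Host bits = 14
Set all host bits to 1:
Broadcast: 210.224.255.255


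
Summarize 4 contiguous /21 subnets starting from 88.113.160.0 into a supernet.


Original prefix: /21
Number of subnets: 4 = 2^2
New prefix = 21 - 2 = 19
Supernet: 88.113.160.0/19


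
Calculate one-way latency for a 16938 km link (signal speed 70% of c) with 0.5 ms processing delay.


Speed = 0.7 * 3e5 km/s = 210000 km/s
Propagation delay = 16938 / 210000 = 0.0807 s = 80.6571 ms
Processing delay = 0.5 ms
Total one-way latency = 81.1571 ms


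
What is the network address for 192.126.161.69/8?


IP:   11000000.01111110.10100001.01000101
Mask: 11111111.00000000.00000000.00000000
AND operation:
Net:  11000000.00000000.00000000.00000000
Network: 192.0.0.0/8


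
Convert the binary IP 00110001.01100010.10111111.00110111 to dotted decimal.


00110001 = 49
01100010 = 98
10111111 = 191
00110111 = 55
IP: 49.98.191.55


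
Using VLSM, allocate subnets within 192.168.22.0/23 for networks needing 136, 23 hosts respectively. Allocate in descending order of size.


136 hosts -> /24 (254 usable): 192.168.22.0/24
23 hosts -> /27 (30 usable): 192.168.23.0/27
Allocation: 192.168.22.0/24 (136 hosts, 254 usable); 192.168.23.0/27 (23 hosts, 30 usable)


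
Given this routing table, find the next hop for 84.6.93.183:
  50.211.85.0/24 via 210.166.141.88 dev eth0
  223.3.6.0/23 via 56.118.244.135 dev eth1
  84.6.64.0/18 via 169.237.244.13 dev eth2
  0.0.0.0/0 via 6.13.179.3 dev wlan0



Longest prefix match for 84.6.93.183:
  /24 50.211.85.0: no
  /23 223.3.6.0: no
  /18 84.6.64.0: MATCH
  /0 0.0.0.0: MATCH
Selected: next-hop 169.237.244.13 via eth2 (matched /18)


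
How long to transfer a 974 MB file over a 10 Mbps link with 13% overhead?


Effective throughput = 10 * (1 - 13/100) = 8.7 Mbps
File size in Mb = 974 * 8 = 7792 Mb
Time = 7792 / 8.7
Time = 895.6322 seconds


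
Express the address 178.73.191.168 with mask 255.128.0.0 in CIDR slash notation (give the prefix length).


Binary: 11111111.10000000.00000000.00000000
Count leading 1s
Prefix: /9


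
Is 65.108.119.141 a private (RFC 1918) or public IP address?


RFC 1918 private ranges:
  10.0.0.0/8 (10.0.0.0 - 10.255.255.255)
  172.16.0.0/12 (172.16.0.0 - 172.31.255.255)
  192.168.0.0/16 (192.168.0.0 - 192.168.255.255)
Public (not in any RFC 1918 range)


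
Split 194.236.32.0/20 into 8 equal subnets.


New prefix = 20 + 3 = 23
Each subnet has 512 addresses
  194.236.32.0/23
  194.236.34.0/23
  194.236.36.0/23
  194.236.38.0/23
  194.236.40.0/23
  194.236.42.0/23
  194.236.44.0/23
  194.236.46.0/23
Subnets: 194.236.32.0/23, 194.236.34.0/23, 194.236.36.0/23, 194.236.38.0/23, 194.236.40.0/23, 194.236.42.0/23, 194.236.44.0/23, 194.236.46.0/23


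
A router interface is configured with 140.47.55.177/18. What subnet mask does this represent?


/18 means 18 network bits, 14 host bits
Binary: 11111111111111111100000000000000
Mask: 255.255.192.0


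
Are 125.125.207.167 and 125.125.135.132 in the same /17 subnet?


Mask: 255.255.128.0
125.125.207.167 AND mask = 125.125.128.0
125.125.135.132 AND mask = 125.125.128.0
Yes, same subnet (125.125.128.0)


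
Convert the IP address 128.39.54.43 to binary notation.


128 = 10000000
39 = 00100111
54 = 00110110
43 = 00101011
Binary: 10000000.00100111.00110110.00101011


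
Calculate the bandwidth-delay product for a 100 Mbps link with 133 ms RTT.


BDP = bandwidth * RTT
= 100 Mbps * 133 ms
= 100 * 1e6 * 133 / 1000 bits
= 13300000 bits
= 1662500 bytes
= 1623.5352 KB
BDP = 13300000 bits (1662500 bytes)


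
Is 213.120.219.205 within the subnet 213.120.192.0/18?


Subnet network: 213.120.192.0
Test IP AND mask: 213.120.192.0
Yes, 213.120.219.205 is in 213.120.192.0/18


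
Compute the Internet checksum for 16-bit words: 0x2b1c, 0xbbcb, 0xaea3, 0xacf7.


Sum all words (with carry folding):
+ 0x2b1c = 0x2b1c
+ 0xbbcb = 0xe6e7
+ 0xaea3 = 0x958b
+ 0xacf7 = 0x4283
One's complement: ~0x4283
Checksum = 0xbd7c


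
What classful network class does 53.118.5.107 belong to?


First octet: 53
Binary: 00110101
0xxxxxxx -> Class A (1-126)
Class A, default mask 255.0.0.0 (/8)


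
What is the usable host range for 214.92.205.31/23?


Network: 214.92.204.0
Broadcast: 214.92.205.255
First usable = network + 1
Last usable = broadcast - 1
Range: 214.92.204.1 to 214.92.205.254


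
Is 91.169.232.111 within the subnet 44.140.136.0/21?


Subnet network: 44.140.136.0
Test IP AND mask: 91.169.232.0
No, 91.169.232.111 is not in 44.140.136.0/21


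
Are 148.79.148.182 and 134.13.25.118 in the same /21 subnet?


Mask: 255.255.248.0
148.79.148.182 AND mask = 148.79.144.0
134.13.25.118 AND mask = 134.13.24.0
No, different subnets (148.79.144.0 vs 134.13.24.0)


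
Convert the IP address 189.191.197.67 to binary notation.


189 = 10111101
191 = 10111111
197 = 11000101
67 = 01000011
Binary: 10111101.10111111.11000101.01000011


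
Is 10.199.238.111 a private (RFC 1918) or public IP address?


RFC 1918 private ranges:
  10.0.0.0/8 (10.0.0.0 - 10.255.255.255)
  172.16.0.0/12 (172.16.0.0 - 172.31.255.255)
  192.168.0.0/16 (192.168.0.0 - 192.168.255.255)
Private (in 10.0.0.0/8)


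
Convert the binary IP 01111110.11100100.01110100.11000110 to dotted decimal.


01111110 = 126
11100100 = 228
01110100 = 116
11000110 = 198
IP: 126.228.116.198


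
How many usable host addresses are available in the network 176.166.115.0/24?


Host bits = 32 - 24 = 8
Total addresses = 2^8 = 256
Usable = total - 2 (network and broadcast)
Usable hosts: 254


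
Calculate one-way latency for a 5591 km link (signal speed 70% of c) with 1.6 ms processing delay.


Speed = 0.7 * 3e5 km/s = 210000 km/s
Propagation delay = 5591 / 210000 = 0.0266 s = 26.6238 ms
Processing delay = 1.6 ms
Total one-way latency = 28.2238 ms


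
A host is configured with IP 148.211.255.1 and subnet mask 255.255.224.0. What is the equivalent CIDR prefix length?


Binary: 11111111.11111111.11100000.00000000
Count leading 1s
Prefix: /19


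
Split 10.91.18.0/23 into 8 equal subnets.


New prefix = 23 + 3 = 26
Each subnet has 64 addresses
  10.91.18.0/26
  10.91.18.64/26
  10.91.18.128/26
  10.91.18.192/26
  10.91.19.0/26
  10.91.19.64/26
  10.91.19.128/26
  10.91.19.192/26
Subnets: 10.91.18.0/26, 10.91.18.64/26, 10.91.18.128/26, 10.91.18.192/26, 10.91.19.0/26, 10.91.19.64/26, 10.91.19.128/26, 10.91.19.192/26


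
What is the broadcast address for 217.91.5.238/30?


Network: 217.91.5.236/30
Host bits = 2
Set all host bits to 1:
Broadcast: 217.91.5.239


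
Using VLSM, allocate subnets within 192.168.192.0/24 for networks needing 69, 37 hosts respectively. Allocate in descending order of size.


69 hosts -> /25 (126 usable): 192.168.192.0/25
37 hosts -> /26 (62 usable): 192.168.192.128/26
Allocation: 192.168.192.0/25 (69 hosts, 126 usable); 192.168.192.128/26 (37 hosts, 62 usable)


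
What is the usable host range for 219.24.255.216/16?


Network: 219.24.0.0
Broadcast: 219.24.255.255
First usable = network + 1
Last usable = broadcast - 1
Range: 219.24.0.1 to 219.24.255.254


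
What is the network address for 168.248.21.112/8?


IP:   10101000.11111000.00010101.01110000
Mask: 11111111.00000000.00000000.00000000
AND operation:
Net:  10101000.00000000.00000000.00000000
Network: 168.0.0.0/8


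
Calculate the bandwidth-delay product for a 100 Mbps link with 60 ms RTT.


BDP = bandwidth * RTT
= 100 Mbps * 60 ms
= 100 * 1e6 * 60 / 1000 bits
= 6000000 bits
= 750000 bytes
= 732.4219 KB
BDP = 6000000 bits (750000 bytes)


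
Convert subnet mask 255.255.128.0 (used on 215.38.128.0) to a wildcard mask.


Subnet mask: 255.255.128.0
Wildcard = 255.255.255.255 - subnet mask
255 - 255 = 0
255 - 255 = 0
255 - 128 = 127
255 - 0 = 255
Wildcard: 0.0.127.255


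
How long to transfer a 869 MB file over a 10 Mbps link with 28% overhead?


Effective throughput = 10 * (1 - 28/100) = 7.2 Mbps
File size in Mb = 869 * 8 = 6952 Mb
Time = 6952 / 7.2
Time = 965.5556 seconds


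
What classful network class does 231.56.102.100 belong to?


First octet: 231
Binary: 11100111
1110xxxx -> Class D (224-239)
Class D (multicast), default mask N/A


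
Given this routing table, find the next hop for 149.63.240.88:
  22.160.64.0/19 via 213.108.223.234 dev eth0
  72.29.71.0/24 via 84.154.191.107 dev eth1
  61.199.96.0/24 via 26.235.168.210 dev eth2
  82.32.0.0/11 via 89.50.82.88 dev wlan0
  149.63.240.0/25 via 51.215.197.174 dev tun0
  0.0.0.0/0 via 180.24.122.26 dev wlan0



Longest prefix match for 149.63.240.88:
  /19 22.160.64.0: no
  /24 72.29.71.0: no
  /24 61.199.96.0: no
  /11 82.32.0.0: no
  /25 149.63.240.0: MATCH
  /0 0.0.0.0: MATCH
Selected: next-hop 51.215.197.174 via tun0 (matched /25)


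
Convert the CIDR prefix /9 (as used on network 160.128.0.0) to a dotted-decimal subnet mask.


/9 means 9 network bits, 23 host bits
Binary: 11111111100000000000000000000000
Mask: 255.128.0.0


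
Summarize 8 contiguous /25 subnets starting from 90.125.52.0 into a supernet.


Original prefix: /25
Number of subnets: 8 = 2^3
New prefix = 25 - 3 = 22
Supernet: 90.125.52.0/22


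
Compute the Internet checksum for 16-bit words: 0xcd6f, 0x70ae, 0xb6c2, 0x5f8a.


Sum all words (with carry folding):
+ 0xcd6f = 0xcd6f
+ 0x70ae = 0x3e1e
+ 0xb6c2 = 0xf4e0
+ 0x5f8a = 0x546b
One's complement: ~0x546b
Checksum = 0xab94


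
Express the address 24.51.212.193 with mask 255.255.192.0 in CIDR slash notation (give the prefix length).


Binary: 11111111.11111111.11000000.00000000
Count leading 1s
Prefix: /18


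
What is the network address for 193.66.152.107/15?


IP:   11000001.01000010.10011000.01101011
Mask: 11111111.11111110.00000000.00000000
AND operation:
Net:  11000001.01000010.00000000.00000000
Network: 193.66.0.0/15


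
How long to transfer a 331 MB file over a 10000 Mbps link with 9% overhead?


Effective throughput = 10000 * (1 - 9/100) = 9100 Mbps
File size in Mb = 331 * 8 = 2648 Mb
Time = 2648 / 9100
Time = 0.291 seconds


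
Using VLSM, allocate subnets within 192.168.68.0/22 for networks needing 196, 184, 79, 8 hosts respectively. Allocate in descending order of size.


196 hosts -> /24 (254 usable): 192.168.68.0/24
184 hosts -> /24 (254 usable): 192.168.69.0/24
79 hosts -> /25 (126 usable): 192.168.70.0/25
8 hosts -> /28 (14 usable): 192.168.70.128/28
Allocation: 192.168.68.0/24 (196 hosts, 254 usable); 192.168.69.0/24 (184 hosts, 254 usable); 192.168.70.0/25 (79 hosts, 126 usable); 192.168.70.128/28 (8 hosts, 14 usable)


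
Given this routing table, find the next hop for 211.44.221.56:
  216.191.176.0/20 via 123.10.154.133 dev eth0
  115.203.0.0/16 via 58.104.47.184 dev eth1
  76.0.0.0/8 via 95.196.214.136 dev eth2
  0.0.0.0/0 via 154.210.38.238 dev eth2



Longest prefix match for 211.44.221.56:
  /20 216.191.176.0: no
  /16 115.203.0.0: no
  /8 76.0.0.0: no
  /0 0.0.0.0: MATCH
Selected: next-hop 154.210.38.238 via eth2 (matched /0)


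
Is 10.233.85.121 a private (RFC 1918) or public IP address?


RFC 1918 private ranges:
  10.0.0.0/8 (10.0.0.0 - 10.255.255.255)
  172.16.0.0/12 (172.16.0.0 - 172.31.255.255)
  192.168.0.0/16 (192.168.0.0 - 192.168.255.255)
Private (in 10.0.0.0/8)


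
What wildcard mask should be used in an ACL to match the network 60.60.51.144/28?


Subnet mask: 255.255.255.240
Wildcard = 255.255.255.255 - subnet mask
255 - 255 = 0
255 - 255 = 0
255 - 255 = 0
255 - 240 = 15
Wildcard: 0.0.0.15


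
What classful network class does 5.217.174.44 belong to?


First octet: 5
Binary: 00000101
0xxxxxxx -> Class A (1-126)
Class A, default mask 255.0.0.0 (/8)


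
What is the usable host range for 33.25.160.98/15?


Network: 33.24.0.0
Broadcast: 33.25.255.255
First usable = network + 1
Last usable = broadcast - 1
Range: 33.24.0.1 to 33.25.255.254


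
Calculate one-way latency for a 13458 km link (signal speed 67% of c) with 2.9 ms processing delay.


Speed = 0.67 * 3e5 km/s = 201000 km/s
Propagation delay = 13458 / 201000 = 0.067 s = 66.9552 ms
Processing delay = 2.9 ms
Total one-way latency = 69.8552 ms


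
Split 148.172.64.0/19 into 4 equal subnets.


New prefix = 19 + 2 = 21
Each subnet has 2048 addresses
  148.172.64.0/21
  148.172.72.0/21
  148.172.80.0/21
  148.172.88.0/21
Subnets: 148.172.64.0/21, 148.172.72.0/21, 148.172.80.0/21, 148.172.88.0/21


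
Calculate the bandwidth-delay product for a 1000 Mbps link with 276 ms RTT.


BDP = bandwidth * RTT
= 1000 Mbps * 276 ms
= 1000 * 1e6 * 276 / 1000 bits
= 276000000 bits
= 34500000 bytes
= 33691.4062 KB
BDP = 276000000 bits (34500000 bytes)


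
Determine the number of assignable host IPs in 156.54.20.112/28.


Host bits = 32 - 28 = 4
Total addresses = 2^4 = 16
Usable = total - 2 (network and broadcast)
Usable hosts: 14


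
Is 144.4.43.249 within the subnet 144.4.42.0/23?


Subnet network: 144.4.42.0
Test IP AND mask: 144.4.42.0
Yes, 144.4.43.249 is in 144.4.42.0/23


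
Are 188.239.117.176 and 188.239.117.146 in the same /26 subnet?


Mask: 255.255.255.192
188.239.117.176 AND mask = 188.239.117.128
188.239.117.146 AND mask = 188.239.117.128
Yes, same subnet (188.239.117.128)


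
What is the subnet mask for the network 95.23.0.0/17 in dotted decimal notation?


/17 means 17 network bits, 15 host bits
Binary: 11111111111111111000000000000000
Mask: 255.255.128.0


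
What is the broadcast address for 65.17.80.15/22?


Network: 65.17.80.0/22
Host bits = 10
Set all host bits to 1:
Broadcast: 65.17.83.255


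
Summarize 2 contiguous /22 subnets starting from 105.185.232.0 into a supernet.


Original prefix: /22
Number of subnets: 2 = 2^1
New prefix = 22 - 1 = 21
Supernet: 105.185.232.0/21


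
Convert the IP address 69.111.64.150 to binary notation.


69 = 01000101
111 = 01101111
64 = 01000000
150 = 10010110
Binary: 01000101.01101111.01000000.10010110


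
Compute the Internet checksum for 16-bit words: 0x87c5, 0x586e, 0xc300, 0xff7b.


Sum all words (with carry folding):
+ 0x87c5 = 0x87c5
+ 0x586e = 0xe033
+ 0xc300 = 0xa334
+ 0xff7b = 0xa2b0
One's complement: ~0xa2b0
Checksum = 0x5d4f


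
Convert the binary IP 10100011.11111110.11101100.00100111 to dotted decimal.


10100011 = 163
11111110 = 254
11101100 = 236
00100111 = 39
IP: 163.254.236.39


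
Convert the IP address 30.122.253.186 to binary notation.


30 = 00011110
122 = 01111010
253 = 11111101
186 = 10111010
Binary: 00011110.01111010.11111101.10111010


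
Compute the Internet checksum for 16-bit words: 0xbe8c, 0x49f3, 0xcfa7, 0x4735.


Sum all words (with carry folding):
+ 0xbe8c = 0xbe8c
+ 0x49f3 = 0x0880
+ 0xcfa7 = 0xd827
+ 0x4735 = 0x1f5d
One's complement: ~0x1f5d
Checksum = 0xe0a2


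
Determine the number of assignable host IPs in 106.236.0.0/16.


Host bits = 32 - 16 = 16
Total addresses = 2^16 = 65536
Usable = total - 2 (network and broadcast)
Usable hosts: 65534


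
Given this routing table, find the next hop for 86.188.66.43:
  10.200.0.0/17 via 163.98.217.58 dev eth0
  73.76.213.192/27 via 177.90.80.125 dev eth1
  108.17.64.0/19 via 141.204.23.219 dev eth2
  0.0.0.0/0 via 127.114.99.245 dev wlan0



Longest prefix match for 86.188.66.43:
  /17 10.200.0.0: no
  /27 73.76.213.192: no
  /19 108.17.64.0: no
  /0 0.0.0.0: MATCH
Selected: next-hop 127.114.99.245 via wlan0 (matched /0)


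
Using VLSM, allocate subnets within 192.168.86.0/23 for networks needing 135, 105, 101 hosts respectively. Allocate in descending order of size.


135 hosts -> /24 (254 usable): 192.168.86.0/24
105 hosts -> /25 (126 usable): 192.168.87.0/25
101 hosts -> /25 (126 usable): 192.168.87.128/25
Allocation: 192.168.86.0/24 (135 hosts, 254 usable); 192.168.87.0/25 (105 hosts, 126 usable); 192.168.87.128/25 (101 hosts, 126 usable)


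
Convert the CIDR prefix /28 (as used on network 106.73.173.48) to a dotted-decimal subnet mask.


/28 means 28 network bits, 4 host bits
Binary: 11111111111111111111111111110000
Mask: 255.255.255.240


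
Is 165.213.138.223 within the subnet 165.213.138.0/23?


Subnet network: 165.213.138.0
Test IP AND mask: 165.213.138.0
Yes, 165.213.138.223 is in 165.213.138.0/23


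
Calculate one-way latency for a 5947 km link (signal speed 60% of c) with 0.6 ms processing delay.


Speed = 0.6 * 3e5 km/s = 180000 km/s
Propagation delay = 5947 / 180000 = 0.033 s = 33.0389 ms
Processing delay = 0.6 ms
Total one-way latency = 33.6389 ms


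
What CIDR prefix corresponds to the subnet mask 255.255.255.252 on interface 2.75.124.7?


Binary: 11111111.11111111.11111111.11111100
Count leading 1s
Prefix: /30


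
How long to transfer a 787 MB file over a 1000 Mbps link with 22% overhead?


Effective throughput = 1000 * (1 - 22/100) = 780 Mbps
File size in Mb = 787 * 8 = 6296 Mb
Time = 6296 / 780
Time = 8.0718 seconds


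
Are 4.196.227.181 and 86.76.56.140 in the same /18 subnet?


Mask: 255.255.192.0
4.196.227.181 AND mask = 4.196.192.0
86.76.56.140 AND mask = 86.76.0.0
No, different subnets (4.196.192.0 vs 86.76.0.0)


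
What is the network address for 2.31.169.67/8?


IP:   00000010.00011111.10101001.01000011
Mask: 11111111.00000000.00000000.00000000
AND operation:
Net:  00000010.00000000.00000000.00000000
Network: 2.0.0.0/8


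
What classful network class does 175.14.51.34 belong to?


First octet: 175
Binary: 10101111
10xxxxxx -> Class B (128-191)
Class B, default mask 255.255.0.0 (/16)


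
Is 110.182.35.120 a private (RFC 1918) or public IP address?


RFC 1918 private ranges:
  10.0.0.0/8 (10.0.0.0 - 10.255.255.255)
  172.16.0.0/12 (172.16.0.0 - 172.31.255.255)
  192.168.0.0/16 (192.168.0.0 - 192.168.255.255)
Public (not in any RFC 1918 range)


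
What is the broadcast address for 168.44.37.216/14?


Network: 168.44.0.0/14
Host bits = 18
Set all host bits to 1:
Broadcast: 168.47.255.255


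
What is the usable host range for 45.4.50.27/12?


Network: 45.0.0.0
Broadcast: 45.15.255.255
First usable = network + 1
Last usable = broadcast - 1
Range: 45.0.0.1 to 45.15.255.254


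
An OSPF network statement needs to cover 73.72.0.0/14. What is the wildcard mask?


Subnet mask: 255.252.0.0
Wildcard = 255.255.255.255 - subnet mask
255 - 255 = 0
255 - 252 = 3
255 - 0 = 255
255 - 0 = 255
Wildcard: 0.3.255.255


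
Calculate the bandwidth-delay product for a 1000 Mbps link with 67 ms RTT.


BDP = bandwidth * RTT
= 1000 Mbps * 67 ms
= 1000 * 1e6 * 67 / 1000 bits
= 67000000 bits
= 8375000 bytes
= 8178.7109 KB
BDP = 67000000 bits (8375000 bytes)


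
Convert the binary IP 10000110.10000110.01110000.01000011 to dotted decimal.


10000110 = 134
10000110 = 134
01110000 = 112
01000011 = 67
IP: 134.134.112.67


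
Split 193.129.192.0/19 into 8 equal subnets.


New prefix = 19 + 3 = 22
Each subnet has 1024 addresses
  193.129.192.0/22
  193.129.196.0/22
  193.129.200.0/22
  193.129.204.0/22
  193.129.208.0/22
  193.129.212.0/22
  193.129.216.0/22
  193.129.220.0/22
Subnets: 193.129.192.0/22, 193.129.196.0/22, 193.129.200.0/22, 193.129.204.0/22, 193.129.208.0/22, 193.129.212.0/22, 193.129.216.0/22, 193.129.220.0/22


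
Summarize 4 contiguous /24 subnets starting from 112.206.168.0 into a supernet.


Original prefix: /24
Number of subnets: 4 = 2^2
New prefix = 24 - 2 = 22
Supernet: 112.206.168.0/22


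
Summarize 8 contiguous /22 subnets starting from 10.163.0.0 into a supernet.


Original prefix: /22
Number of subnets: 8 = 2^3
New prefix = 22 - 3 = 19
Supernet: 10.163.0.0/19


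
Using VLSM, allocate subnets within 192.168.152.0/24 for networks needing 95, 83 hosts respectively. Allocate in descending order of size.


95 hosts -> /25 (126 usable): 192.168.152.0/25
83 hosts -> /25 (126 usable): 192.168.152.128/25
Allocation: 192.168.152.0/25 (95 hosts, 126 usable); 192.168.152.128/25 (83 hosts, 126 usable)


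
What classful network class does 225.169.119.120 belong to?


First octet: 225
Binary: 11100001
1110xxxx -> Class D (224-239)
Class D (multicast), default mask N/A


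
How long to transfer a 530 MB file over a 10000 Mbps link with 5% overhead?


Effective throughput = 10000 * (1 - 5/100) = 9500 Mbps
File size in Mb = 530 * 8 = 4240 Mb
Time = 4240 / 9500
Time = 0.4463 seconds


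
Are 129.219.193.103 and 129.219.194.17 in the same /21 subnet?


Mask: 255.255.248.0
129.219.193.103 AND mask = 129.219.192.0
129.219.194.17 AND mask = 129.219.192.0
Yes, same subnet (129.219.192.0)


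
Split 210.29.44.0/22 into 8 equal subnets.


New prefix = 22 + 3 = 25
Each subnet has 128 addresses
  210.29.44.0/25
  210.29.44.128/25
  210.29.45.0/25
  210.29.45.128/25
  210.29.46.0/25
  210.29.46.128/25
  210.29.47.0/25
  210.29.47.128/25
Subnets: 210.29.44.0/25, 210.29.44.128/25, 210.29.45.0/25, 210.29.45.128/25, 210.29.46.0/25, 210.29.46.128/25, 210.29.47.0/25, 210.29.47.128/25


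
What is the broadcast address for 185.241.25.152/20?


Network: 185.241.16.0/20
Host bits = 12
Set all host bits to 1:
Broadcast: 185.241.31.255


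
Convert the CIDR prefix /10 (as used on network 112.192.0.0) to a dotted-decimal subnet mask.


/10 means 10 network bits, 22 host bits
Binary: 11111111110000000000000000000000
Mask: 255.192.0.0


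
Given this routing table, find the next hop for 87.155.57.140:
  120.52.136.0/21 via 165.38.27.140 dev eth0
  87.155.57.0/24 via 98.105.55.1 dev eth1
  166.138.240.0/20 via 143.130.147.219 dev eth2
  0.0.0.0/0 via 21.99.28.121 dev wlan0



Longest prefix match for 87.155.57.140:
  /21 120.52.136.0: no
  /24 87.155.57.0: MATCH
  /20 166.138.240.0: no
  /0 0.0.0.0: MATCH
Selected: next-hop 98.105.55.1 via eth1 (matched /24)


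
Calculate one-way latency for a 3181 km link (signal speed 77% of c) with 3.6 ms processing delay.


Speed = 0.77 * 3e5 km/s = 231000 km/s
Propagation delay = 3181 / 231000 = 0.0138 s = 13.7706 ms
Processing delay = 3.6 ms
Total one-way latency = 17.3706 ms


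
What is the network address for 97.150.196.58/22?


IP:   01100001.10010110.11000100.00111010
Mask: 11111111.11111111.11111100.00000000
AND operation:
Net:  01100001.10010110.11000100.00000000
Network: 97.150.196.0/22


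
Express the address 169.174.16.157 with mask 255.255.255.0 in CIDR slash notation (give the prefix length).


Binary: 11111111.11111111.11111111.00000000
Count leading 1s
Prefix: /24


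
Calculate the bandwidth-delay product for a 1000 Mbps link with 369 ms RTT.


BDP = bandwidth * RTT
= 1000 Mbps * 369 ms
= 1000 * 1e6 * 369 / 1000 bits
= 369000000 bits
= 46125000 bytes
= 45043.9453 KB
BDP = 369000000 bits (46125000 bytes)


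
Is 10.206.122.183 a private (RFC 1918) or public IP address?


RFC 1918 private ranges:
  10.0.0.0/8 (10.0.0.0 - 10.255.255.255)
  172.16.0.0/12 (172.16.0.0 - 172.31.255.255)
  192.168.0.0/16 (192.168.0.0 - 192.168.255.255)
Private (in 10.0.0.0/8)
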